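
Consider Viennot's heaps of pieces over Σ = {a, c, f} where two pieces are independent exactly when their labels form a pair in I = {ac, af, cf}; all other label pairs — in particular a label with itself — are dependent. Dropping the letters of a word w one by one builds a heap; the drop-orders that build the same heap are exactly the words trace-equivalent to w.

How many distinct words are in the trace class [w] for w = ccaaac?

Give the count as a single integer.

drop 0:c onto floor
drop 1:c onto {0:c}
drop 2:a onto floor
drop 3:a onto {2:a}
drop 4:a onto {3:a}
drop 5:c onto {1:c}
ground layer = {0:c, 2:a}
drop-orders for the pieces not yet dropped (sum over which currently-grounded one goes next):
  1 to go: {4} 1  {5} 1
  2 to go: {1,5} 1  {3,4} 1  {4,5} 2
  3 to go: {0,1,5} 1  {1,4,5} 3  {2,3,4} 1  {3,4,5} 3
  4 to go: {0,1,4,5} 4  {1,3,4,5} 6  {2,3,4,5} 4
  if 0:c drops first: 10 orders
  if 2:a drops first: 10 orders
heap linearizations: 20

20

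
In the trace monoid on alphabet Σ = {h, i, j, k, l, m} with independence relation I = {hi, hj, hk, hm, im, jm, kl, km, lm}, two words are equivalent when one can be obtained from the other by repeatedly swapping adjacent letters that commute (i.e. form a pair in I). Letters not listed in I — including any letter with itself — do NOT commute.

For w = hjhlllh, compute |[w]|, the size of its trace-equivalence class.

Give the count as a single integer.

#0=h has no predecessor
#1=j has no predecessor
#2=h depends on [0:h]
#3=l depends on [1:j, 2:h]
#4=l depends on [3:l]
#5=l depends on [4:l]
#6=h depends on [5:l]
sources: [0:h, 1:j]
N(rest) = Σ N(rest − s) over sources s of rest; N(one piece) = 1:
  size 1 → [6]=1
  size 2 → [5,6]=1
  size 3 → [4,5,6]=1
  size 4 → [3,4,5,6]=1
  size 5 → [1,3,4,5,6]=1  [2,3,4,5,6]=1
  first=0(h) contributes 2
  first=1(j) contributes 1
|[w]| = 3

3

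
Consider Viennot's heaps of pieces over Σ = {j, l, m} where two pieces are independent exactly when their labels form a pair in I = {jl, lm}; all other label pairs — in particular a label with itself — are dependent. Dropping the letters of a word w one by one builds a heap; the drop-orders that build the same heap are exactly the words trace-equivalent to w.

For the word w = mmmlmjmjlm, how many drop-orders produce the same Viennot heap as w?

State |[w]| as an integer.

45

piece 0:m — minimal
piece 1:m rests on {0:m}
piece 2:m rests on {1:m}
piece 3:l — minimal
piece 4:m rests on {2:m}
piece 5:j rests on {4:m}
piece 6:m rests on {5:j}
piece 7:j rests on {6:m}
piece 8:l rests on {3:l}
piece 9:m rests on {7:j}
minimal pieces: {0:m, 3:l}
ways to finish when only these pieces remain (= sum over removing one remaining piece with nothing left below it):
  1 left: {8}→1  {9}→1
  2 left: {3,8}→1  {7,9}→1  {8,9}→2
  3 left: {3,8,9}→3  {6,7,9}→1  {7,8,9}→3
  4 left: {3,7,8,9}→6  {5,6,7,9}→1  {6,7,8,9}→4
  5 left: {3,6,7,8,9}→10  {4,5,6,7,9}→1  {5,6,7,8,9}→5
  6 left: {2,4,5,6,7,9}→1  {3,5,6,7,8,9}→15  {4,5,6,7,8,9}→6
  7 left: {1,2,4,5,6,7,9}→1  {2,4,5,6,7,8,9}→7  {3,4,5,6,7,8,9}→21
  8 left: {0,1,2,4,5,6,7,9}→1  {1,2,4,5,6,7,8,9}→8  {2,3,4,5,6,7,8,9}→28
  placing 0:m first → 36 extensions
  placing 3:l first → 9 extensions
total linear extensions = 45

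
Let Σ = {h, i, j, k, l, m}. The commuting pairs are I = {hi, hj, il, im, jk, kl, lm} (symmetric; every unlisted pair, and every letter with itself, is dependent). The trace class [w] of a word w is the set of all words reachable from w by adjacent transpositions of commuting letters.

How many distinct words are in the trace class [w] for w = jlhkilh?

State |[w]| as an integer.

drop 0:j onto floor
drop 1:l onto {0:j}
drop 2:h onto {1:l}
drop 3:k onto {2:h}
drop 4:i onto {3:k}
drop 5:l onto {2:h}
drop 6:h onto {3:k, 5:l}
ground layer = {0:j}
drop-orders for the pieces not yet dropped (sum over which currently-grounded one goes next):
  1 to go: {4} 1  {6} 1
  2 to go: {4,6} 2  {5,6} 1
  3 to go: {3,4,6} 2  {4,5,6} 3
  4 to go: {3,4,5,6} 5
  5 to go: {2,3,4,5,6} 5
  if 0:j drops first: 5 orders

5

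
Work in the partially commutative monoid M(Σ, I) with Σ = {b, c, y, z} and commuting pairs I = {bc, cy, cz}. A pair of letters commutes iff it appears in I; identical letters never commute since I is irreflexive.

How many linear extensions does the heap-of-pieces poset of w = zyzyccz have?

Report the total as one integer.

drop 0:z onto floor
drop 1:y onto {0:z}
drop 2:z onto {1:y}
drop 3:y onto {2:z}
drop 4:c onto floor
drop 5:c onto {4:c}
drop 6:z onto {3:y}
ground layer = {0:z, 4:c}
drop-orders for the pieces not yet dropped (sum over which currently-grounded one goes next):
  1 to go: {5} 1  {6} 1
  2 to go: {3,6} 1  {4,5} 1  {5,6} 2
  3 to go: {2,3,6} 1  {3,5,6} 3  {4,5,6} 3
  4 to go: {1,2,3,6} 1  {2,3,5,6} 4  {3,4,5,6} 6
  5 to go: {0,1,2,3,6} 1  {1,2,3,5,6} 5  {2,3,4,5,6} 10
  if 0:z drops first: 15 orders
  if 4:c drops first: 6 orders
heap linearizations: 21

21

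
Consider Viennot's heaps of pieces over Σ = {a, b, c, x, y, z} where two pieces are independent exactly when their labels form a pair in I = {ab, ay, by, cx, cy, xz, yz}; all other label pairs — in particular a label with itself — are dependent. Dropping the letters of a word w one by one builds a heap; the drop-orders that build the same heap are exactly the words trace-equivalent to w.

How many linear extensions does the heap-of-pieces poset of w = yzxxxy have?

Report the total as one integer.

#0=y has no predecessor
#1=z has no predecessor
#2=x depends on [0:y]
#3=x depends on [2:x]
#4=x depends on [3:x]
#5=y depends on [4:x]
sources: [0:y, 1:z]
N(rest) = Σ N(rest − s) over sources s of rest; N(one piece) = 1:
  size 1 → [1]=1  [5]=1
  size 2 → [1,5]=2  [4,5]=1
  size 3 → [1,4,5]=3  [3,4,5]=1
  size 4 → [1,3,4,5]=4  [2,3,4,5]=1
  first=0(y) contributes 5
  first=1(z) contributes 1
|[w]| = 6

6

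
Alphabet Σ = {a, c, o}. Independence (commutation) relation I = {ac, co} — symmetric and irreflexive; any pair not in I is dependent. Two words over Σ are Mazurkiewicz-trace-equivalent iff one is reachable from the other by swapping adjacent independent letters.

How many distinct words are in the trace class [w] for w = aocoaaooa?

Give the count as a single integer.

9

0(a) covers ∅
1(o) covers 0:a
2(c) covers ∅
3(o) covers 1:o
4(a) covers 3:o
5(a) covers 4:a
6(o) covers 5:a
7(o) covers 6:o
8(a) covers 7:o
floor of heap: 0:a, 2:c
completions by unplaced set U, small U first (add the entries for U minus each lowest piece of U):
  |U|=1: {2}:1  {8}:1
  |U|=2: {2,8}:2  {7,8}:1
  |U|=3: {2,7,8}:3  {6,7,8}:1
  |U|=4: {2,6,7,8}:4  {5,6,7,8}:1
  |U|=5: {2,5,6,7,8}:5  {4,5,6,7,8}:1
  |U|=6: {2,4,5,6,7,8}:6  {3,4,5,6,7,8}:1
  |U|=7: {1,3,4,5,6,7,8}:1  {2,3,4,5,6,7,8}:7
  start at 0(a): 8
  start at 2(c): 1
sum over floor = 9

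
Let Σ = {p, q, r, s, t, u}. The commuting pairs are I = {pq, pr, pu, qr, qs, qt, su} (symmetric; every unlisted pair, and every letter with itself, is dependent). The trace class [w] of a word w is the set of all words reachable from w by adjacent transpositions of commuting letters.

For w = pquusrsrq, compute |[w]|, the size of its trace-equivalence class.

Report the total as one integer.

45

0(p) covers ∅
1(q) covers ∅
2(u) covers 1:q
3(u) covers 2:u
4(s) covers 0:p
5(r) covers 3:u, 4:s
6(s) covers 5:r
7(r) covers 6:s
8(q) covers 3:u
floor of heap: 0:p, 1:q
completions by unplaced set U, small U first (add the entries for U minus each lowest piece of U):
  |U|=1: {7}:1  {8}:1
  |U|=2: {6,7}:1  {7,8}:2
  |U|=3: {5,6,7}:1  {6,7,8}:3
  |U|=4: {4,5,6,7}:1  {5,6,7,8}:4
  |U|=5: {0,4,5,6,7}:1  {3,5,6,7,8}:4  {4,5,6,7,8}:5
  |U|=6: {0,4,5,6,7,8}:6  {2,3,5,6,7,8}:4  {3,4,5,6,7,8}:9
  |U|=7: {0,3,4,5,6,7,8}:15  {1,2,3,5,6,7,8}:4  {2,3,4,5,6,7,8}:13
  start at 0(p): 17
  start at 1(q): 28
sum over floor = 45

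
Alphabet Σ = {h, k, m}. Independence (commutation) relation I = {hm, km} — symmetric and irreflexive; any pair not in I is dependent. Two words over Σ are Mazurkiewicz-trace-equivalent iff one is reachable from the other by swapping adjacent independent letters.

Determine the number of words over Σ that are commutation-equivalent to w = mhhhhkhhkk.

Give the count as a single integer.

10

#0=m has no predecessor
#1=h has no predecessor
#2=h depends on [1:h]
#3=h depends on [2:h]
#4=h depends on [3:h]
#5=k depends on [4:h]
#6=h depends on [5:k]
#7=h depends on [6:h]
#8=k depends on [7:h]
#9=k depends on [8:k]
sources: [0:m, 1:h]
N(rest) = Σ N(rest − s) over sources s of rest; N(one piece) = 1:
  size 1 → [0]=1  [9]=1
  size 2 → [0,9]=2  [8,9]=1
  size 3 → [0,8,9]=3  [7,8,9]=1
  size 4 → [0,7,8,9]=4  [6,7,8,9]=1
  size 5 → [0,6,7,8,9]=5  [5,6,7,8,9]=1
  size 6 → [0,5,6,7,8,9]=6  [4,5,6,7,8,9]=1
  size 7 → [0,4,5,6,7,8,9]=7  [3,4,5,6,7,8,9]=1
  size 8 → [0,3,4,5,6,7,8,9]=8  [2,3,4,5,6,7,8,9]=1
  first=0(m) contributes 1
  first=1(h) contributes 9
|[w]| = 10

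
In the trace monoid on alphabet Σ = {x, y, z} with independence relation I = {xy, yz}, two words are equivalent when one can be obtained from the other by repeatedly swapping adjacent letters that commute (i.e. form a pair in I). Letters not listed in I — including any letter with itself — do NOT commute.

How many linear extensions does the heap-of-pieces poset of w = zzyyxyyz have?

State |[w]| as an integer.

70

#0=z has no predecessor
#1=z depends on [0:z]
#2=y has no predecessor
#3=y depends on [2:y]
#4=x depends on [1:z]
#5=y depends on [3:y]
#6=y depends on [5:y]
#7=z depends on [4:x]
sources: [0:z, 2:y]
N(rest) = Σ N(rest − s) over sources s of rest; N(one piece) = 1:
  size 1 → [6]=1  [7]=1
  size 2 → [4,7]=1  [5,6]=1  [6,7]=2
  size 3 → [1,4,7]=1  [3,5,6]=1  [4,6,7]=3  [5,6,7]=3
  size 4 → [0,1,4,7]=1  [1,4,6,7]=4  [2,3,5,6]=1  [3,5,6,7]=4  [4,5,6,7]=6
  size 5 → [0,1,4,6,7]=5  [1,4,5,6,7]=10  [2,3,5,6,7]=5  [3,4,5,6,7]=10
  size 6 → [0,1,4,5,6,7]=15  [1,3,4,5,6,7]=20  [2,3,4,5,6,7]=15
  first=0(z) contributes 35
  first=2(y) contributes 35
|[w]| = 70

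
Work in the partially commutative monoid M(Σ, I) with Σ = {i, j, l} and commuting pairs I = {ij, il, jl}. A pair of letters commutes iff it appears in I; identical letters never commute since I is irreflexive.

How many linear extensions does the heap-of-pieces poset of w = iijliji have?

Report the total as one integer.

105

#0=i has no predecessor
#1=i depends on [0:i]
#2=j has no predecessor
#3=l has no predecessor
#4=i depends on [1:i]
#5=j depends on [2:j]
#6=i depends on [4:i]
sources: [0:i, 2:j, 3:l]
N(rest) = Σ N(rest − s) over sources s of rest; N(one piece) = 1:
  size 1 → [3]=1  [5]=1  [6]=1
  size 2 → [2,5]=1  [3,5]=2  [3,6]=2  [4,6]=1  [5,6]=2
  size 3 → [1,4,6]=1  [2,3,5]=3  [2,5,6]=3  [3,4,6]=3  [3,5,6]=6  [4,5,6]=3
  size 4 → [0,1,4,6]=1  [1,3,4,6]=4  [1,4,5,6]=4  [2,3,5,6]=12  [2,4,5,6]=6  [3,4,5,6]=12
  size 5 → [0,1,3,4,6]=5  [0,1,4,5,6]=5  [1,2,4,5,6]=10  [1,3,4,5,6]=20  [2,3,4,5,6]=30
  first=0(i) contributes 60
  first=2(j) contributes 30
  first=3(l) contributes 15
|[w]| = 105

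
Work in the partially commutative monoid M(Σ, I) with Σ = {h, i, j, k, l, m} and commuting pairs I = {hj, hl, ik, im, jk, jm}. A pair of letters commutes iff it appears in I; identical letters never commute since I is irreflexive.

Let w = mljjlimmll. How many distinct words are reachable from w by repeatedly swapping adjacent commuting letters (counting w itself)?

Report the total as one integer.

3

#0=m has no predecessor
#1=l depends on [0:m]
#2=j depends on [1:l]
#3=j depends on [2:j]
#4=l depends on [3:j]
#5=i depends on [4:l]
#6=m depends on [4:l]
#7=m depends on [6:m]
#8=l depends on [5:i, 7:m]
#9=l depends on [8:l]
sources: [0:m]
N(rest) = Σ N(rest − s) over sources s of rest; N(one piece) = 1:
  size 1 → [9]=1
  size 2 → [8,9]=1
  size 3 → [5,8,9]=1  [7,8,9]=1
  size 4 → [5,7,8,9]=2  [6,7,8,9]=1
  size 5 → [5,6,7,8,9]=3
  size 6 → [4,5,6,7,8,9]=3
  size 7 → [3,4,5,6,7,8,9]=3
  size 8 → [2,3,4,5,6,7,8,9]=3
  first=0(m) contributes 3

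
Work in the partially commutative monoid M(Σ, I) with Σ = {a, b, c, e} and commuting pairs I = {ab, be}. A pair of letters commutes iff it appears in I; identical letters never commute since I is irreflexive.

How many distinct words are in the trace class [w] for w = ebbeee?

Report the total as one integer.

15

piece 0:e — minimal
piece 1:b — minimal
piece 2:b rests on {1:b}
piece 3:e rests on {0:e}
piece 4:e rests on {3:e}
piece 5:e rests on {4:e}
minimal pieces: {0:e, 1:b}
ways to finish when only these pieces remain (= sum over removing one remaining piece with nothing left below it):
  1 left: {2}→1  {5}→1
  2 left: {1,2}→1  {2,5}→2  {4,5}→1
  3 left: {1,2,5}→3  {2,4,5}→3  {3,4,5}→1
  4 left: {0,3,4,5}→1  {1,2,4,5}→6  {2,3,4,5}→4
  placing 0:e first → 10 extensions
  placing 1:b first → 5 extensions
total linear extensions = 15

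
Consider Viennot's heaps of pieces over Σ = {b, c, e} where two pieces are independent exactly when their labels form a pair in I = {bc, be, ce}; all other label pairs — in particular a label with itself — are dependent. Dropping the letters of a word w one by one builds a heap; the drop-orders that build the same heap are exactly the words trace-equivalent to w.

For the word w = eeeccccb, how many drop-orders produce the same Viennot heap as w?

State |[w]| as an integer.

280

piece 0:e — minimal
piece 1:e rests on {0:e}
piece 2:e rests on {1:e}
piece 3:c — minimal
piece 4:c rests on {3:c}
piece 5:c rests on {4:c}
piece 6:c rests on {5:c}
piece 7:b — minimal
minimal pieces: {0:e, 3:c, 7:b}
ways to finish when only these pieces remain (= sum over removing one remaining piece with nothing left below it):
  1 left: {2}→1  {6}→1  {7}→1
  2 left: {1,2}→1  {2,6}→2  {2,7}→2  {5,6}→1  {6,7}→2
  3 left: {0,1,2}→1  {1,2,6}→3  {1,2,7}→3  {2,5,6}→3  {2,6,7}→6  {4,5,6}→1  {5,6,7}→3
  4 left: {0,1,2,6}→4  {0,1,2,7}→4  {1,2,5,6}→6  {1,2,6,7}→12  {2,4,5,6}→4  {2,5,6,7}→12  {3,4,5,6}→1  {4,5,6,7}→4
  5 left: {0,1,2,5,6}→10  {0,1,2,6,7}→20  {1,2,4,5,6}→10  {1,2,5,6,7}→30  {2,3,4,5,6}→5  {2,4,5,6,7}→20  {3,4,5,6,7}→5
  6 left: {0,1,2,4,5,6}→20  {0,1,2,5,6,7}→60  {1,2,3,4,5,6}→15  {1,2,4,5,6,7}→60  {2,3,4,5,6,7}→30
  placing 0:e first → 105 extensions
  placing 3:c first → 140 extensions
  placing 7:b first → 35 extensions
total linear extensions = 280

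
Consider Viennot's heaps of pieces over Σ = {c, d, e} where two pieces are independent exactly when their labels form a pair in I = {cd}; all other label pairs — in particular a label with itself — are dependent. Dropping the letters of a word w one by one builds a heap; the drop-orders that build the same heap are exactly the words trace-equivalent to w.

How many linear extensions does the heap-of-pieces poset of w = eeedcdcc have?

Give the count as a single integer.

10

0(e) covers ∅
1(e) covers 0:e
2(e) covers 1:e
3(d) covers 2:e
4(c) covers 2:e
5(d) covers 3:d
6(c) covers 4:c
7(c) covers 6:c
floor of heap: 0:e
completions by unplaced set U, small U first (add the entries for U minus each lowest piece of U):
  |U|=1: {5}:1  {7}:1
  |U|=2: {3,5}:1  {5,7}:2  {6,7}:1
  |U|=3: {3,5,7}:3  {4,6,7}:1  {5,6,7}:3
  |U|=4: {3,5,6,7}:6  {4,5,6,7}:4
  |U|=5: {3,4,5,6,7}:10
  |U|=6: {2,3,4,5,6,7}:10
  start at 0(e): 10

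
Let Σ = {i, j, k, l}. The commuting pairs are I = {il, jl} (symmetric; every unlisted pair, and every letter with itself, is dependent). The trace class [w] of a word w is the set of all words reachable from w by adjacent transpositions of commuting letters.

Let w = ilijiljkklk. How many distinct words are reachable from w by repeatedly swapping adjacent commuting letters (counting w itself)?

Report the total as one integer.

21

0(i) covers ∅
1(l) covers ∅
2(i) covers 0:i
3(j) covers 2:i
4(i) covers 3:j
5(l) covers 1:l
6(j) covers 4:i
7(k) covers 5:l, 6:j
8(k) covers 7:k
9(l) covers 8:k
10(k) covers 9:l
floor of heap: 0:i, 1:l
completions by unplaced set U, small U first (add the entries for U minus each lowest piece of U):
  |U|=1: {10}:1
  |U|=2: {9,10}:1
  |U|=3: {8,9,10}:1
  |U|=4: {7,8,9,10}:1
  |U|=5: {5,7,8,9,10}:1  {6,7,8,9,10}:1
  |U|=6: {1,5,7,8,9,10}:1  {4,6,7,8,9,10}:1  {5,6,7,8,9,10}:2
  |U|=7: {1,5,6,7,8,9,10}:3  {3,4,6,7,8,9,10}:1  {4,5,6,7,8,9,10}:3
  |U|=8: {1,4,5,6,7,8,9,10}:6  {2,3,4,6,7,8,9,10}:1  {3,4,5,6,7,8,9,10}:4
  |U|=9: {0,2,3,4,6,7,8,9,10}:1  {1,3,4,5,6,7,8,9,10}:10  {2,3,4,5,6,7,8,9,10}:5
  start at 0(i): 15
  start at 1(l): 6
sum over floor = 21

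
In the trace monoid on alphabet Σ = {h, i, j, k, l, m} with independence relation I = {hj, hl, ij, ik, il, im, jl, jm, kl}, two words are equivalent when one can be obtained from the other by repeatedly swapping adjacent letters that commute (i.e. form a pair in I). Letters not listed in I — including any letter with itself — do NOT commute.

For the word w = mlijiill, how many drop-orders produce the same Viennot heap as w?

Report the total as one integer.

280

drop 0:m onto floor
drop 1:l onto {0:m}
drop 2:i onto floor
drop 3:j onto floor
drop 4:i onto {2:i}
drop 5:i onto {4:i}
drop 6:l onto {1:l}
drop 7:l onto {6:l}
ground layer = {0:m, 2:i, 3:j}
drop-orders for the pieces not yet dropped (sum over which currently-grounded one goes next):
  1 to go: {3} 1  {5} 1  {7} 1
  2 to go: {3,5} 2  {3,7} 2  {4,5} 1  {5,7} 2  {6,7} 1
  3 to go: {1,6,7} 1  {2,4,5} 1  {3,4,5} 3  {3,5,7} 6  {3,6,7} 3  {4,5,7} 3  {5,6,7} 3
  4 to go: {0,1,6,7} 1  {1,3,6,7} 4  {1,5,6,7} 4  {2,3,4,5} 4  {2,4,5,7} 4  {3,4,5,7} 12  {3,5,6,7} 12  {4,5,6,7} 6
  5 to go: {0,1,3,6,7} 5  {0,1,5,6,7} 5  {1,3,5,6,7} 20  {1,4,5,6,7} 10  {2,3,4,5,7} 20  {2,4,5,6,7} 10  {3,4,5,6,7} 30
  6 to go: {0,1,3,5,6,7} 30  {0,1,4,5,6,7} 15  {1,2,4,5,6,7} 20  {1,3,4,5,6,7} 60  {2,3,4,5,6,7} 60
  if 0:m drops first: 140 orders
  if 2:i drops first: 105 orders
  if 3:j drops first: 35 orders
heap linearizations: 280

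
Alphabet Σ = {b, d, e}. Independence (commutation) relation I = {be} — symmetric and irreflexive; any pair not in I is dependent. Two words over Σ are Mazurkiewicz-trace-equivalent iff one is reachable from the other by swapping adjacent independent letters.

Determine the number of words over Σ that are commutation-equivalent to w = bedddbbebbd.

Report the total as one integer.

10

0(b) covers ∅
1(e) covers ∅
2(d) covers 0:b, 1:e
3(d) covers 2:d
4(d) covers 3:d
5(b) covers 4:d
6(b) covers 5:b
7(e) covers 4:d
8(b) covers 6:b
9(b) covers 8:b
10(d) covers 7:e, 9:b
floor of heap: 0:b, 1:e
completions by unplaced set U, small U first (add the entries for U minus each lowest piece of U):
  |U|=1: {10}:1
  |U|=2: {7,10}:1  {9,10}:1
  |U|=3: {7,9,10}:2  {8,9,10}:1
  |U|=4: {6,8,9,10}:1  {7,8,9,10}:3
  |U|=5: {5,6,8,9,10}:1  {6,7,8,9,10}:4
  |U|=6: {5,6,7,8,9,10}:5
  |U|=7: {4,5,6,7,8,9,10}:5
  |U|=8: {3,4,5,6,7,8,9,10}:5
  |U|=9: {2,3,4,5,6,7,8,9,10}:5
  start at 0(b): 5
  start at 1(e): 5
sum over floor = 10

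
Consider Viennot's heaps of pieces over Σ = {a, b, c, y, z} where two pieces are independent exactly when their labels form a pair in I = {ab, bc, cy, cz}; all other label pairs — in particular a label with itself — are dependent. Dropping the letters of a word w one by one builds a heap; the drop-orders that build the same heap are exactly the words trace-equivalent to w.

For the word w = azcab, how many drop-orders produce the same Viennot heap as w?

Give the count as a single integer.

piece 0:a — minimal
piece 1:z rests on {0:a}
piece 2:c rests on {0:a}
piece 3:a rests on {1:z, 2:c}
piece 4:b rests on {1:z}
minimal pieces: {0:a}
ways to finish when only these pieces remain (= sum over removing one remaining piece with nothing left below it):
  1 left: {3}→1  {4}→1
  2 left: {2,3}→1  {3,4}→2
  3 left: {1,3,4}→2  {2,3,4}→3
  placing 0:a first → 5 extensions

5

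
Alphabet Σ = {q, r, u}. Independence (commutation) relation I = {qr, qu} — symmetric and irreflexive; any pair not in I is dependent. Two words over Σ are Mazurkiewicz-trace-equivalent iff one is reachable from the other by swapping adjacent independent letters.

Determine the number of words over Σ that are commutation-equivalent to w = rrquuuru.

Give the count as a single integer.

8

#0=r has no predecessor
#1=r depends on [0:r]
#2=q has no predecessor
#3=u depends on [1:r]
#4=u depends on [3:u]
#5=u depends on [4:u]
#6=r depends on [5:u]
#7=u depends on [6:r]
sources: [0:r, 2:q]
N(rest) = Σ N(rest − s) over sources s of rest; N(one piece) = 1:
  size 1 → [2]=1  [7]=1
  size 2 → [2,7]=2  [6,7]=1
  size 3 → [2,6,7]=3  [5,6,7]=1
  size 4 → [2,5,6,7]=4  [4,5,6,7]=1
  size 5 → [2,4,5,6,7]=5  [3,4,5,6,7]=1
  size 6 → [1,3,4,5,6,7]=1  [2,3,4,5,6,7]=6
  first=0(r) contributes 7
  first=2(q) contributes 1
|[w]| = 8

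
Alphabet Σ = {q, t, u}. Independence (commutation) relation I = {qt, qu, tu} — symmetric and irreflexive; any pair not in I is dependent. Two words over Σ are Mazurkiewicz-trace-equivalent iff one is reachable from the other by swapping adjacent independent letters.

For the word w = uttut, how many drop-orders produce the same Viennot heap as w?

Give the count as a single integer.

piece 0:u — minimal
piece 1:t — minimal
piece 2:t rests on {1:t}
piece 3:u rests on {0:u}
piece 4:t rests on {2:t}
minimal pieces: {0:u, 1:t}
ways to finish when only these pieces remain (= sum over removing one remaining piece with nothing left below it):
  1 left: {3}→1  {4}→1
  2 left: {0,3}→1  {2,4}→1  {3,4}→2
  3 left: {0,3,4}→3  {1,2,4}→1  {2,3,4}→3
  placing 0:u first → 4 extensions
  placing 1:t first → 6 extensions
total linear extensions = 10

10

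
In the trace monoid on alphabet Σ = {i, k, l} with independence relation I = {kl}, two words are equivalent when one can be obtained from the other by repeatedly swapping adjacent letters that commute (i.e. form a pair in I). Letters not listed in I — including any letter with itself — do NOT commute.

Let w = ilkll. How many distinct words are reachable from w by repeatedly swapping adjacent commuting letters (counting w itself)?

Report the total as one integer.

4

piece 0:i — minimal
piece 1:l rests on {0:i}
piece 2:k rests on {0:i}
piece 3:l rests on {1:l}
piece 4:l rests on {3:l}
minimal pieces: {0:i}
ways to finish when only these pieces remain (= sum over removing one remaining piece with nothing left below it):
  1 left: {2}→1  {4}→1
  2 left: {2,4}→2  {3,4}→1
  3 left: {1,3,4}→1  {2,3,4}→3
  placing 0:i first → 4 extensions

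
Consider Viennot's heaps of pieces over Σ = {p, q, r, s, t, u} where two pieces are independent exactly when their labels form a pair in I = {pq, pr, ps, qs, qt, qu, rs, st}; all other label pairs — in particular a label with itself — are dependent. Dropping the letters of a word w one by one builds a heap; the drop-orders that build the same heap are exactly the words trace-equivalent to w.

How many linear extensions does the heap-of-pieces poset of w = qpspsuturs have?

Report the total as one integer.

piece 0:q — minimal
piece 1:p — minimal
piece 2:s — minimal
piece 3:p rests on {1:p}
piece 4:s rests on {2:s}
piece 5:u rests on {3:p, 4:s}
piece 6:t rests on {5:u}
piece 7:u rests on {6:t}
piece 8:r rests on {0:q, 7:u}
piece 9:s rests on {7:u}
minimal pieces: {0:q, 1:p, 2:s}
ways to finish when only these pieces remain (= sum over removing one remaining piece with nothing left below it):
  1 left: {8}→1  {9}→1
  2 left: {0,8}→1  {8,9}→2
  3 left: {0,8,9}→3  {7,8,9}→2
  4 left: {0,7,8,9}→5  {6,7,8,9}→2
  5 left: {0,6,7,8,9}→7  {5,6,7,8,9}→2
  6 left: {0,5,6,7,8,9}→9  {3,5,6,7,8,9}→2  {4,5,6,7,8,9}→2
  7 left: {0,3,5,6,7,8,9}→11  {0,4,5,6,7,8,9}→11  {1,3,5,6,7,8,9}→2  {2,4,5,6,7,8,9}→2  {3,4,5,6,7,8,9}→4
  8 left: {0,1,3,5,6,7,8,9}→13  {0,2,4,5,6,7,8,9}→13  {0,3,4,5,6,7,8,9}→26  {1,3,4,5,6,7,8,9}→6  {2,3,4,5,6,7,8,9}→6
  placing 0:q first → 12 extensions
  placing 1:p first → 45 extensions
  placing 2:s first → 45 extensions
total linear extensions = 102

102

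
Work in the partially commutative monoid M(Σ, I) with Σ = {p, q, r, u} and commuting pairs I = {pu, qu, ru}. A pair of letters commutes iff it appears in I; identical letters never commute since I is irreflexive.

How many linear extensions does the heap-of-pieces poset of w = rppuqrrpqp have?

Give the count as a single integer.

#0=r has no predecessor
#1=p depends on [0:r]
#2=p depends on [1:p]
#3=u has no predecessor
#4=q depends on [2:p]
#5=r depends on [4:q]
#6=r depends on [5:r]
#7=p depends on [6:r]
#8=q depends on [7:p]
#9=p depends on [8:q]
sources: [0:r, 3:u]
N(rest) = Σ N(rest − s) over sources s of rest; N(one piece) = 1:
  size 1 → [3]=1  [9]=1
  size 2 → [3,9]=2  [8,9]=1
  size 3 → [3,8,9]=3  [7,8,9]=1
  size 4 → [3,7,8,9]=4  [6,7,8,9]=1
  size 5 → [3,6,7,8,9]=5  [5,6,7,8,9]=1
  size 6 → [3,5,6,7,8,9]=6  [4,5,6,7,8,9]=1
  size 7 → [2,4,5,6,7,8,9]=1  [3,4,5,6,7,8,9]=7
  size 8 → [1,2,4,5,6,7,8,9]=1  [2,3,4,5,6,7,8,9]=8
  first=0(r) contributes 9
  first=3(u) contributes 1
|[w]| = 10

10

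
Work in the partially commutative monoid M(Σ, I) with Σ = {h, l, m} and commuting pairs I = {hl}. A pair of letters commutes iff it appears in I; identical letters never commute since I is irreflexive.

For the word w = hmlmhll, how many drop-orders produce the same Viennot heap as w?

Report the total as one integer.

0(h) covers ∅
1(m) covers 0:h
2(l) covers 1:m
3(m) covers 2:l
4(h) covers 3:m
5(l) covers 3:m
6(l) covers 5:l
floor of heap: 0:h
completions by unplaced set U, small U first (add the entries for U minus each lowest piece of U):
  |U|=1: {4}:1  {6}:1
  |U|=2: {4,6}:2  {5,6}:1
  |U|=3: {4,5,6}:3
  |U|=4: {3,4,5,6}:3
  |U|=5: {2,3,4,5,6}:3
  start at 0(h): 3

3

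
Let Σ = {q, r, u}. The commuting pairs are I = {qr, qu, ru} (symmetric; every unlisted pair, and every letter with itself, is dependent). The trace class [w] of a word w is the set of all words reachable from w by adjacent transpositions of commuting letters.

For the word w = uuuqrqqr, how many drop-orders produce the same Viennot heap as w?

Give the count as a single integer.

560

#0=u has no predecessor
#1=u depends on [0:u]
#2=u depends on [1:u]
#3=q has no predecessor
#4=r has no predecessor
#5=q depends on [3:q]
#6=q depends on [5:q]
#7=r depends on [4:r]
sources: [0:u, 3:q, 4:r]
N(rest) = Σ N(rest − s) over sources s of rest; N(one piece) = 1:
  size 1 → [2]=1  [6]=1  [7]=1
  size 2 → [1,2]=1  [2,6]=2  [2,7]=2  [4,7]=1  [5,6]=1  [6,7]=2
  size 3 → [0,1,2]=1  [1,2,6]=3  [1,2,7]=3  [2,4,7]=3  [2,5,6]=3  [2,6,7]=6  [3,5,6]=1  [4,6,7]=3  [5,6,7]=3
  size 4 → [0,1,2,6]=4  [0,1,2,7]=4  [1,2,4,7]=6  [1,2,5,6]=6  [1,2,6,7]=12  [2,3,5,6]=4  [2,4,6,7]=12  [2,5,6,7]=12  [3,5,6,7]=4  [4,5,6,7]=6
  size 5 → [0,1,2,4,7]=10  [0,1,2,5,6]=10  [0,1,2,6,7]=20  [1,2,3,5,6]=10  [1,2,4,6,7]=30  [1,2,5,6,7]=30  [2,3,5,6,7]=20  [2,4,5,6,7]=30  [3,4,5,6,7]=10
  size 6 → [0,1,2,3,5,6]=20  [0,1,2,4,6,7]=60  [0,1,2,5,6,7]=60  [1,2,3,5,6,7]=60  [1,2,4,5,6,7]=90  [2,3,4,5,6,7]=60
  first=0(u) contributes 210
  first=3(q) contributes 210
  first=4(r) contributes 140
|[w]| = 560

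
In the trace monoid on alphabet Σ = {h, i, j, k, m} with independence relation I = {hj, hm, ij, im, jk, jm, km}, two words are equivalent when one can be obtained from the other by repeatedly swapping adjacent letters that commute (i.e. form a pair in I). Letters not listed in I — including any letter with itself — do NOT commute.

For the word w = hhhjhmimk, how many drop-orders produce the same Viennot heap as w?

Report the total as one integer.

0(h) covers ∅
1(h) covers 0:h
2(h) covers 1:h
3(j) covers ∅
4(h) covers 2:h
5(m) covers ∅
6(i) covers 4:h
7(m) covers 5:m
8(k) covers 6:i
floor of heap: 0:h, 3:j, 5:m
completions by unplaced set U, small U first (add the entries for U minus each lowest piece of U):
  |U|=1: {3}:1  {7}:1  {8}:1
  |U|=2: {3,7}:2  {3,8}:2  {5,7}:1  {6,8}:1  {7,8}:2
  |U|=3: {3,5,7}:3  {3,6,8}:3  {3,7,8}:6  {4,6,8}:1  {5,7,8}:3  {6,7,8}:3
  |U|=4: {2,4,6,8}:1  {3,4,6,8}:4  {3,5,7,8}:12  {3,6,7,8}:12  {4,6,7,8}:4  {5,6,7,8}:6
  |U|=5: {1,2,4,6,8}:1  {2,3,4,6,8}:5  {2,4,6,7,8}:5  {3,4,6,7,8}:20  {3,5,6,7,8}:30  {4,5,6,7,8}:10
  |U|=6: {0,1,2,4,6,8}:1  {1,2,3,4,6,8}:6  {1,2,4,6,7,8}:6  {2,3,4,6,7,8}:30  {2,4,5,6,7,8}:15  {3,4,5,6,7,8}:60
  |U|=7: {0,1,2,3,4,6,8}:7  {0,1,2,4,6,7,8}:7  {1,2,3,4,6,7,8}:42  {1,2,4,5,6,7,8}:21  {2,3,4,5,6,7,8}:105
  start at 0(h): 168
  start at 3(j): 28
  start at 5(m): 56
sum over floor = 252

252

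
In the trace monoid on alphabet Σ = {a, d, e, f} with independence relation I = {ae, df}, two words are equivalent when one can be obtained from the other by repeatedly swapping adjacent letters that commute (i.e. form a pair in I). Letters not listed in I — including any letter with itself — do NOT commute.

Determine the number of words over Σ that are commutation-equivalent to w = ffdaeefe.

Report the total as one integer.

drop 0:f onto floor
drop 1:f onto {0:f}
drop 2:d onto floor
drop 3:a onto {1:f, 2:d}
drop 4:e onto {1:f, 2:d}
drop 5:e onto {4:e}
drop 6:f onto {3:a, 5:e}
drop 7:e onto {6:f}
ground layer = {0:f, 2:d}
drop-orders for the pieces not yet dropped (sum over which currently-grounded one goes next):
  1 to go: {7} 1
  2 to go: {6,7} 1
  3 to go: {3,6,7} 1  {5,6,7} 1
  4 to go: {3,5,6,7} 2  {4,5,6,7} 1
  5 to go: {3,4,5,6,7} 3
  6 to go: {1,3,4,5,6,7} 3  {2,3,4,5,6,7} 3
  if 0:f drops first: 6 orders
  if 2:d drops first: 3 orders
heap linearizations: 9

9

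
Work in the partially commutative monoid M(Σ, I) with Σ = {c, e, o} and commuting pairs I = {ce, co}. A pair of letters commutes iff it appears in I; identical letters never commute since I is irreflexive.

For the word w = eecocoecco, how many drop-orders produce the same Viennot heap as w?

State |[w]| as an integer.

210

drop 0:e onto floor
drop 1:e onto {0:e}
drop 2:c onto floor
drop 3:o onto {1:e}
drop 4:c onto {2:c}
drop 5:o onto {3:o}
drop 6:e onto {5:o}
drop 7:c onto {4:c}
drop 8:c onto {7:c}
drop 9:o onto {6:e}
ground layer = {0:e, 2:c}
drop-orders for the pieces not yet dropped (sum over which currently-grounded one goes next):
  1 to go: {8} 1  {9} 1
  2 to go: {6,9} 1  {7,8} 1  {8,9} 2
  3 to go: {4,7,8} 1  {5,6,9} 1  {6,8,9} 3  {7,8,9} 3
  4 to go: {2,4,7,8} 1  {3,5,6,9} 1  {4,7,8,9} 4  {5,6,8,9} 4  {6,7,8,9} 6
  5 to go: {1,3,5,6,9} 1  {2,4,7,8,9} 5  {3,5,6,8,9} 5  {4,6,7,8,9} 10  {5,6,7,8,9} 10
  6 to go: {0,1,3,5,6,9} 1  {1,3,5,6,8,9} 6  {2,4,6,7,8,9} 15  {3,5,6,7,8,9} 15  {4,5,6,7,8,9} 20
  7 to go: {0,1,3,5,6,8,9} 7  {1,3,5,6,7,8,9} 21  {2,4,5,6,7,8,9} 35  {3,4,5,6,7,8,9} 35
  8 to go: {0,1,3,5,6,7,8,9} 28  {1,3,4,5,6,7,8,9} 56  {2,3,4,5,6,7,8,9} 70
  if 0:e drops first: 126 orders
  if 2:c drops first: 84 orders
heap linearizations: 210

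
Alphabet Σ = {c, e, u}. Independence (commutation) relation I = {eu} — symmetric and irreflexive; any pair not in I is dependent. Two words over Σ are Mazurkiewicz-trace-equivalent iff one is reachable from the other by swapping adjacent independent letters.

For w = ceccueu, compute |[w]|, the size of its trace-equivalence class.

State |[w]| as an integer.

3

#0=c has no predecessor
#1=e depends on [0:c]
#2=c depends on [1:e]
#3=c depends on [2:c]
#4=u depends on [3:c]
#5=e depends on [3:c]
#6=u depends on [4:u]
sources: [0:c]
N(rest) = Σ N(rest − s) over sources s of rest; N(one piece) = 1:
  size 1 → [5]=1  [6]=1
  size 2 → [4,6]=1  [5,6]=2
  size 3 → [4,5,6]=3
  size 4 → [3,4,5,6]=3
  size 5 → [2,3,4,5,6]=3
  first=0(c) contributes 3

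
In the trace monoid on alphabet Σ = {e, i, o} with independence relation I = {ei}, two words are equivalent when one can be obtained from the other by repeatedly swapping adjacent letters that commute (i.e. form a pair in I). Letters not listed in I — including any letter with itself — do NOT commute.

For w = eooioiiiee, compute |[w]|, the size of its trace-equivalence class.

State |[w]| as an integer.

10

#0=e has no predecessor
#1=o depends on [0:e]
#2=o depends on [1:o]
#3=i depends on [2:o]
#4=o depends on [3:i]
#5=i depends on [4:o]
#6=i depends on [5:i]
#7=i depends on [6:i]
#8=e depends on [4:o]
#9=e depends on [8:e]
sources: [0:e]
N(rest) = Σ N(rest − s) over sources s of rest; N(one piece) = 1:
  size 1 → [7]=1  [9]=1
  size 2 → [6,7]=1  [7,9]=2  [8,9]=1
  size 3 → [5,6,7]=1  [6,7,9]=3  [7,8,9]=3
  size 4 → [5,6,7,9]=4  [6,7,8,9]=6
  size 5 → [5,6,7,8,9]=10
  size 6 → [4,5,6,7,8,9]=10
  size 7 → [3,4,5,6,7,8,9]=10
  size 8 → [2,3,4,5,6,7,8,9]=10
  first=0(e) contributes 10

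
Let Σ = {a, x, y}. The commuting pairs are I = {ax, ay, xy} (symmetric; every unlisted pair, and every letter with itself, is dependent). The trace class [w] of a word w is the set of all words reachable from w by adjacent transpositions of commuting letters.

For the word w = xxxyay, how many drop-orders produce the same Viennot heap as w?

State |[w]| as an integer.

0(x) covers ∅
1(x) covers 0:x
2(x) covers 1:x
3(y) covers ∅
4(a) covers ∅
5(y) covers 3:y
floor of heap: 0:x, 3:y, 4:a
completions by unplaced set U, small U first (add the entries for U minus each lowest piece of U):
  |U|=1: {2}:1  {4}:1  {5}:1
  |U|=2: {1,2}:1  {2,4}:2  {2,5}:2  {3,5}:1  {4,5}:2
  |U|=3: {0,1,2}:1  {1,2,4}:3  {1,2,5}:3  {2,3,5}:3  {2,4,5}:6  {3,4,5}:3
  |U|=4: {0,1,2,4}:4  {0,1,2,5}:4  {1,2,3,5}:6  {1,2,4,5}:12  {2,3,4,5}:12
  start at 0(x): 30
  start at 3(y): 20
  start at 4(a): 10
sum over floor = 60

60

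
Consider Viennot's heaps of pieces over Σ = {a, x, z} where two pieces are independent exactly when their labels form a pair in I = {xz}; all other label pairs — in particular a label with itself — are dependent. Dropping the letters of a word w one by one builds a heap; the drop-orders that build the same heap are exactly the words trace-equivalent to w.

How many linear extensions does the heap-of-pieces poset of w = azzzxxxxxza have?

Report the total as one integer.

drop 0:a onto floor
drop 1:z onto {0:a}
drop 2:z onto {1:z}
drop 3:z onto {2:z}
drop 4:x onto {0:a}
drop 5:x onto {4:x}
drop 6:x onto {5:x}
drop 7:x onto {6:x}
drop 8:x onto {7:x}
drop 9:z onto {3:z}
drop 10:a onto {8:x, 9:z}
ground layer = {0:a}
drop-orders for the pieces not yet dropped (sum over which currently-grounded one goes next):
  1 to go: {10} 1
  2 to go: {8,10} 1  {9,10} 1
  3 to go: {3,9,10} 1  {7,8,10} 1  {8,9,10} 2
  4 to go: {2,3,9,10} 1  {3,8,9,10} 3  {6,7,8,10} 1  {7,8,9,10} 3
  5 to go: {1,2,3,9,10} 1  {2,3,8,9,10} 4  {3,7,8,9,10} 6  {5,6,7,8,10} 1  {6,7,8,9,10} 4
  6 to go: {1,2,3,8,9,10} 5  {2,3,7,8,9,10} 10  {3,6,7,8,9,10} 10  {4,5,6,7,8,10} 1  {5,6,7,8,9,10} 5
  7 to go: {1,2,3,7,8,9,10} 15  {2,3,6,7,8,9,10} 20  {3,5,6,7,8,9,10} 15  {4,5,6,7,8,9,10} 6
  8 to go: {1,2,3,6,7,8,9,10} 35  {2,3,5,6,7,8,9,10} 35  {3,4,5,6,7,8,9,10} 21
  9 to go: {1,2,3,5,6,7,8,9,10} 70  {2,3,4,5,6,7,8,9,10} 56
  if 0:a drops first: 126 orders

126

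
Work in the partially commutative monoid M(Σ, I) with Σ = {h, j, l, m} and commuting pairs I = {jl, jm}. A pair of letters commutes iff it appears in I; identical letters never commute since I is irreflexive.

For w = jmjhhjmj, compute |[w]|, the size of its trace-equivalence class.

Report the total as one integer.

drop 0:j onto floor
drop 1:m onto floor
drop 2:j onto {0:j}
drop 3:h onto {1:m, 2:j}
drop 4:h onto {3:h}
drop 5:j onto {4:h}
drop 6:m onto {4:h}
drop 7:j onto {5:j}
ground layer = {0:j, 1:m}
drop-orders for the pieces not yet dropped (sum over which currently-grounded one goes next):
  1 to go: {6} 1  {7} 1
  2 to go: {5,7} 1  {6,7} 2
  3 to go: {5,6,7} 3
  4 to go: {4,5,6,7} 3
  5 to go: {3,4,5,6,7} 3
  6 to go: {1,3,4,5,6,7} 3  {2,3,4,5,6,7} 3
  if 0:j drops first: 6 orders
  if 1:m drops first: 3 orders
heap linearizations: 9

9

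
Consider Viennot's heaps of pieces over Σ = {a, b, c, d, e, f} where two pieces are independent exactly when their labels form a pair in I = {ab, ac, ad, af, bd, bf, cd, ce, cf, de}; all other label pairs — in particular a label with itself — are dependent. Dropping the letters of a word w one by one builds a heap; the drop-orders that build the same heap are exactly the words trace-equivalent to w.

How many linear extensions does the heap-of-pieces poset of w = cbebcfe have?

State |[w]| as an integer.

5

drop 0:c onto floor
drop 1:b onto {0:c}
drop 2:e onto {1:b}
drop 3:b onto {2:e}
drop 4:c onto {3:b}
drop 5:f onto {2:e}
drop 6:e onto {3:b, 5:f}
ground layer = {0:c}
drop-orders for the pieces not yet dropped (sum over which currently-grounded one goes next):
  1 to go: {4} 1  {6} 1
  2 to go: {4,6} 2  {5,6} 1
  3 to go: {3,4,6} 2  {4,5,6} 3
  4 to go: {3,4,5,6} 5
  5 to go: {2,3,4,5,6} 5
  if 0:c drops first: 5 orders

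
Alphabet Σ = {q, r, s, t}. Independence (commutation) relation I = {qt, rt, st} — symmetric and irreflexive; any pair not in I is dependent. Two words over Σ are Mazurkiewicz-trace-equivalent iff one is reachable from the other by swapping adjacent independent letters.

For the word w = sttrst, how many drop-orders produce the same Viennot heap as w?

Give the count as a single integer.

#0=s has no predecessor
#1=t has no predecessor
#2=t depends on [1:t]
#3=r depends on [0:s]
#4=s depends on [3:r]
#5=t depends on [2:t]
sources: [0:s, 1:t]
N(rest) = Σ N(rest − s) over sources s of rest; N(one piece) = 1:
  size 1 → [4]=1  [5]=1
  size 2 → [2,5]=1  [3,4]=1  [4,5]=2
  size 3 → [0,3,4]=1  [1,2,5]=1  [2,4,5]=3  [3,4,5]=3
  size 4 → [0,3,4,5]=4  [1,2,4,5]=4  [2,3,4,5]=6
  first=0(s) contributes 10
  first=1(t) contributes 10
|[w]| = 20

20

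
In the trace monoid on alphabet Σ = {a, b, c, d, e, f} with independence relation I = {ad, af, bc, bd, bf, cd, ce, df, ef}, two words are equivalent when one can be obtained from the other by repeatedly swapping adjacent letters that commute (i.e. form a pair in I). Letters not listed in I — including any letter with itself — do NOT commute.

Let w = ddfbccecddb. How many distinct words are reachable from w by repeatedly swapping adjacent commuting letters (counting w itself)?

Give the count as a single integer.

0(d) covers ∅
1(d) covers 0:d
2(f) covers ∅
3(b) covers ∅
4(c) covers 2:f
5(c) covers 4:c
6(e) covers 1:d, 3:b
7(c) covers 5:c
8(d) covers 6:e
9(d) covers 8:d
10(b) covers 6:e
floor of heap: 0:d, 2:f, 3:b
completions by unplaced set U, small U first (add the entries for U minus each lowest piece of U):
  |U|=1: {7}:1  {9}:1  {10}:1
  |U|=2: {5,7}:1  {7,9}:2  {7,10}:2  {8,9}:1  {9,10}:2
  |U|=3: {4,5,7}:1  {5,7,9}:3  {5,7,10}:3  {7,8,9}:3  {7,9,10}:6  {8,9,10}:3
  |U|=4: {2,4,5,7}:1  {4,5,7,9}:4  {4,5,7,10}:4  {5,7,8,9}:6  {5,7,9,10}:12  {6,8,9,10}:3  {7,8,9,10}:12
  |U|=5: {1,6,8,9,10}:3  {2,4,5,7,9}:5  {2,4,5,7,10}:5  {3,6,8,9,10}:3  {4,5,7,8,9}:10  {4,5,7,9,10}:20  {5,7,8,9,10}:30  {6,7,8,9,10}:15
  |U|=6: {0,1,6,8,9,10}:3  {1,3,6,8,9,10}:6  {1,6,7,8,9,10}:18  {2,4,5,7,8,9}:15  {2,4,5,7,9,10}:30  {3,6,7,8,9,10}:18  {4,5,7,8,9,10}:60  {5,6,7,8,9,10}:45
  |U|=7: {0,1,3,6,8,9,10}:9  {0,1,6,7,8,9,10}:21  {1,3,6,7,8,9,10}:42  {1,5,6,7,8,9,10}:63  {2,4,5,7,8,9,10}:105  {3,5,6,7,8,9,10}:63  {4,5,6,7,8,9,10}:105
  |U|=8: {0,1,3,6,7,8,9,10}:72  {0,1,5,6,7,8,9,10}:84  {1,3,5,6,7,8,9,10}:168  {1,4,5,6,7,8,9,10}:168  {2,4,5,6,7,8,9,10}:210  {3,4,5,6,7,8,9,10}:168
  |U|=9: {0,1,3,5,6,7,8,9,10}:324  {0,1,4,5,6,7,8,9,10}:252  {1,2,4,5,6,7,8,9,10}:378  {1,3,4,5,6,7,8,9,10}:504  {2,3,4,5,6,7,8,9,10}:378
  start at 0(d): 1260
  start at 2(f): 1080
  start at 3(b): 630
sum over floor = 2970

2970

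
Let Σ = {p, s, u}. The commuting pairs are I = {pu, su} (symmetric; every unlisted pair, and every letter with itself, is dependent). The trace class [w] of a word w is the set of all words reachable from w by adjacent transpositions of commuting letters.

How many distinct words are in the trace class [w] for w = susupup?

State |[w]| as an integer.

#0=s has no predecessor
#1=u has no predecessor
#2=s depends on [0:s]
#3=u depends on [1:u]
#4=p depends on [2:s]
#5=u depends on [3:u]
#6=p depends on [4:p]
sources: [0:s, 1:u]
N(rest) = Σ N(rest − s) over sources s of rest; N(one piece) = 1:
  size 1 → [5]=1  [6]=1
  size 2 → [3,5]=1  [4,6]=1  [5,6]=2
  size 3 → [1,3,5]=1  [2,4,6]=1  [3,5,6]=3  [4,5,6]=3
  size 4 → [0,2,4,6]=1  [1,3,5,6]=4  [2,4,5,6]=4  [3,4,5,6]=6
  size 5 → [0,2,4,5,6]=5  [1,3,4,5,6]=10  [2,3,4,5,6]=10
  first=0(s) contributes 20
  first=1(u) contributes 15
|[w]| = 35

35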